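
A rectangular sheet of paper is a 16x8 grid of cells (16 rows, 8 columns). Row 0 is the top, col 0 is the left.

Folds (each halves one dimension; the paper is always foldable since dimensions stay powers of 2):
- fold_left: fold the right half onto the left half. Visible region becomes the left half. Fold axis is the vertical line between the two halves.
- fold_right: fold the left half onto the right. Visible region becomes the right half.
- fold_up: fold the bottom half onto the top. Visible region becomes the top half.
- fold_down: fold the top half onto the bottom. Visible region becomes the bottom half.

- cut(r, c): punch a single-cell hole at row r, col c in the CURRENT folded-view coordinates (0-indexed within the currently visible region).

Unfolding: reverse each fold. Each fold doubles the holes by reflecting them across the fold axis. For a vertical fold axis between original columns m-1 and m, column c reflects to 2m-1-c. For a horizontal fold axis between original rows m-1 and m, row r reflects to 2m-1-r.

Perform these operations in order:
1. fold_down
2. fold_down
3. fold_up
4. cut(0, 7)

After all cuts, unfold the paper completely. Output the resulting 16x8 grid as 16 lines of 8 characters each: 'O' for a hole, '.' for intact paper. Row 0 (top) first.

Op 1 fold_down: fold axis h@8; visible region now rows[8,16) x cols[0,8) = 8x8
Op 2 fold_down: fold axis h@12; visible region now rows[12,16) x cols[0,8) = 4x8
Op 3 fold_up: fold axis h@14; visible region now rows[12,14) x cols[0,8) = 2x8
Op 4 cut(0, 7): punch at orig (12,7); cuts so far [(12, 7)]; region rows[12,14) x cols[0,8) = 2x8
Unfold 1 (reflect across h@14): 2 holes -> [(12, 7), (15, 7)]
Unfold 2 (reflect across h@12): 4 holes -> [(8, 7), (11, 7), (12, 7), (15, 7)]
Unfold 3 (reflect across h@8): 8 holes -> [(0, 7), (3, 7), (4, 7), (7, 7), (8, 7), (11, 7), (12, 7), (15, 7)]

Answer: .......O
........
........
.......O
.......O
........
........
.......O
.......O
........
........
.......O
.......O
........
........
.......O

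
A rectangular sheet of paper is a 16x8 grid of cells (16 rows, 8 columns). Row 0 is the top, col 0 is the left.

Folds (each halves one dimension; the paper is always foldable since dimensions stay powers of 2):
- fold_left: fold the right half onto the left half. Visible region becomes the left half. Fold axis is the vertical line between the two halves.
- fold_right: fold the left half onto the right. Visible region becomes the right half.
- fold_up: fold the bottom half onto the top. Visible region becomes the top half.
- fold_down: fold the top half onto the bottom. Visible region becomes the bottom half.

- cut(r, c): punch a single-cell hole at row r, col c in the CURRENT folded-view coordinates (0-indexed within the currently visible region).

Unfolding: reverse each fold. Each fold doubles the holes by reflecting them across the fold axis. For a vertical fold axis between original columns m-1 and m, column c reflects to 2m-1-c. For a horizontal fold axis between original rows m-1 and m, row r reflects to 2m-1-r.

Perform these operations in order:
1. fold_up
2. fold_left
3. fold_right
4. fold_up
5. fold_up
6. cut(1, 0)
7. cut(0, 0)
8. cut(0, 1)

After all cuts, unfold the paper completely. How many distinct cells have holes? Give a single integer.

Answer: 96

Derivation:
Op 1 fold_up: fold axis h@8; visible region now rows[0,8) x cols[0,8) = 8x8
Op 2 fold_left: fold axis v@4; visible region now rows[0,8) x cols[0,4) = 8x4
Op 3 fold_right: fold axis v@2; visible region now rows[0,8) x cols[2,4) = 8x2
Op 4 fold_up: fold axis h@4; visible region now rows[0,4) x cols[2,4) = 4x2
Op 5 fold_up: fold axis h@2; visible region now rows[0,2) x cols[2,4) = 2x2
Op 6 cut(1, 0): punch at orig (1,2); cuts so far [(1, 2)]; region rows[0,2) x cols[2,4) = 2x2
Op 7 cut(0, 0): punch at orig (0,2); cuts so far [(0, 2), (1, 2)]; region rows[0,2) x cols[2,4) = 2x2
Op 8 cut(0, 1): punch at orig (0,3); cuts so far [(0, 2), (0, 3), (1, 2)]; region rows[0,2) x cols[2,4) = 2x2
Unfold 1 (reflect across h@2): 6 holes -> [(0, 2), (0, 3), (1, 2), (2, 2), (3, 2), (3, 3)]
Unfold 2 (reflect across h@4): 12 holes -> [(0, 2), (0, 3), (1, 2), (2, 2), (3, 2), (3, 3), (4, 2), (4, 3), (5, 2), (6, 2), (7, 2), (7, 3)]
Unfold 3 (reflect across v@2): 24 holes -> [(0, 0), (0, 1), (0, 2), (0, 3), (1, 1), (1, 2), (2, 1), (2, 2), (3, 0), (3, 1), (3, 2), (3, 3), (4, 0), (4, 1), (4, 2), (4, 3), (5, 1), (5, 2), (6, 1), (6, 2), (7, 0), (7, 1), (7, 2), (7, 3)]
Unfold 4 (reflect across v@4): 48 holes -> [(0, 0), (0, 1), (0, 2), (0, 3), (0, 4), (0, 5), (0, 6), (0, 7), (1, 1), (1, 2), (1, 5), (1, 6), (2, 1), (2, 2), (2, 5), (2, 6), (3, 0), (3, 1), (3, 2), (3, 3), (3, 4), (3, 5), (3, 6), (3, 7), (4, 0), (4, 1), (4, 2), (4, 3), (4, 4), (4, 5), (4, 6), (4, 7), (5, 1), (5, 2), (5, 5), (5, 6), (6, 1), (6, 2), (6, 5), (6, 6), (7, 0), (7, 1), (7, 2), (7, 3), (7, 4), (7, 5), (7, 6), (7, 7)]
Unfold 5 (reflect across h@8): 96 holes -> [(0, 0), (0, 1), (0, 2), (0, 3), (0, 4), (0, 5), (0, 6), (0, 7), (1, 1), (1, 2), (1, 5), (1, 6), (2, 1), (2, 2), (2, 5), (2, 6), (3, 0), (3, 1), (3, 2), (3, 3), (3, 4), (3, 5), (3, 6), (3, 7), (4, 0), (4, 1), (4, 2), (4, 3), (4, 4), (4, 5), (4, 6), (4, 7), (5, 1), (5, 2), (5, 5), (5, 6), (6, 1), (6, 2), (6, 5), (6, 6), (7, 0), (7, 1), (7, 2), (7, 3), (7, 4), (7, 5), (7, 6), (7, 7), (8, 0), (8, 1), (8, 2), (8, 3), (8, 4), (8, 5), (8, 6), (8, 7), (9, 1), (9, 2), (9, 5), (9, 6), (10, 1), (10, 2), (10, 5), (10, 6), (11, 0), (11, 1), (11, 2), (11, 3), (11, 4), (11, 5), (11, 6), (11, 7), (12, 0), (12, 1), (12, 2), (12, 3), (12, 4), (12, 5), (12, 6), (12, 7), (13, 1), (13, 2), (13, 5), (13, 6), (14, 1), (14, 2), (14, 5), (14, 6), (15, 0), (15, 1), (15, 2), (15, 3), (15, 4), (15, 5), (15, 6), (15, 7)]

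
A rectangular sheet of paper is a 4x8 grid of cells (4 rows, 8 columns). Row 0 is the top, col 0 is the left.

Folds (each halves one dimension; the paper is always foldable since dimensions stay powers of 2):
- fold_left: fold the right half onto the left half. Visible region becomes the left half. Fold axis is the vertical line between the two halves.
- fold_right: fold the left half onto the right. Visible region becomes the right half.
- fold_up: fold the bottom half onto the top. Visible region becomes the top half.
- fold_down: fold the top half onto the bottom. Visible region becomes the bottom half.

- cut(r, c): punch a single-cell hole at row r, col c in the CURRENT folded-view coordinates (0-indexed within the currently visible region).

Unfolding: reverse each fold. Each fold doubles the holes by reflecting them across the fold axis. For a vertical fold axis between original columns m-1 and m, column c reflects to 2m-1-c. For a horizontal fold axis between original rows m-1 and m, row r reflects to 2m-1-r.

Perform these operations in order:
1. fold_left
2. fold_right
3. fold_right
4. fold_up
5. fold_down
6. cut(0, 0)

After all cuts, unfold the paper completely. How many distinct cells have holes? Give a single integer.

Op 1 fold_left: fold axis v@4; visible region now rows[0,4) x cols[0,4) = 4x4
Op 2 fold_right: fold axis v@2; visible region now rows[0,4) x cols[2,4) = 4x2
Op 3 fold_right: fold axis v@3; visible region now rows[0,4) x cols[3,4) = 4x1
Op 4 fold_up: fold axis h@2; visible region now rows[0,2) x cols[3,4) = 2x1
Op 5 fold_down: fold axis h@1; visible region now rows[1,2) x cols[3,4) = 1x1
Op 6 cut(0, 0): punch at orig (1,3); cuts so far [(1, 3)]; region rows[1,2) x cols[3,4) = 1x1
Unfold 1 (reflect across h@1): 2 holes -> [(0, 3), (1, 3)]
Unfold 2 (reflect across h@2): 4 holes -> [(0, 3), (1, 3), (2, 3), (3, 3)]
Unfold 3 (reflect across v@3): 8 holes -> [(0, 2), (0, 3), (1, 2), (1, 3), (2, 2), (2, 3), (3, 2), (3, 3)]
Unfold 4 (reflect across v@2): 16 holes -> [(0, 0), (0, 1), (0, 2), (0, 3), (1, 0), (1, 1), (1, 2), (1, 3), (2, 0), (2, 1), (2, 2), (2, 3), (3, 0), (3, 1), (3, 2), (3, 3)]
Unfold 5 (reflect across v@4): 32 holes -> [(0, 0), (0, 1), (0, 2), (0, 3), (0, 4), (0, 5), (0, 6), (0, 7), (1, 0), (1, 1), (1, 2), (1, 3), (1, 4), (1, 5), (1, 6), (1, 7), (2, 0), (2, 1), (2, 2), (2, 3), (2, 4), (2, 5), (2, 6), (2, 7), (3, 0), (3, 1), (3, 2), (3, 3), (3, 4), (3, 5), (3, 6), (3, 7)]

Answer: 32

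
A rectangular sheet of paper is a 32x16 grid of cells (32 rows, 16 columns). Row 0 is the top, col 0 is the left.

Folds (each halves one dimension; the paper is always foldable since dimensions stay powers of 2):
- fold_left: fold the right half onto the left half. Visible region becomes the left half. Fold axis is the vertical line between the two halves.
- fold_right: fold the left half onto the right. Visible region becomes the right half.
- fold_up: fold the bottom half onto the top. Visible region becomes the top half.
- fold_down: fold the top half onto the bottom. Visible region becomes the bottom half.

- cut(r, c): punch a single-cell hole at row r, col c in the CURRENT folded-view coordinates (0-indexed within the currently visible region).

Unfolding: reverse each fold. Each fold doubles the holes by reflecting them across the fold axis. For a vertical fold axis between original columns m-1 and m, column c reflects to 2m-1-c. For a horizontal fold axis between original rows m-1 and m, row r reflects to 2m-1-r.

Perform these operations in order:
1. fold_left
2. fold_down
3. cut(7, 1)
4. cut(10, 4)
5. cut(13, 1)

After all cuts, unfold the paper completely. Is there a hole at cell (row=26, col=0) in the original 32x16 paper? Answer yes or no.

Op 1 fold_left: fold axis v@8; visible region now rows[0,32) x cols[0,8) = 32x8
Op 2 fold_down: fold axis h@16; visible region now rows[16,32) x cols[0,8) = 16x8
Op 3 cut(7, 1): punch at orig (23,1); cuts so far [(23, 1)]; region rows[16,32) x cols[0,8) = 16x8
Op 4 cut(10, 4): punch at orig (26,4); cuts so far [(23, 1), (26, 4)]; region rows[16,32) x cols[0,8) = 16x8
Op 5 cut(13, 1): punch at orig (29,1); cuts so far [(23, 1), (26, 4), (29, 1)]; region rows[16,32) x cols[0,8) = 16x8
Unfold 1 (reflect across h@16): 6 holes -> [(2, 1), (5, 4), (8, 1), (23, 1), (26, 4), (29, 1)]
Unfold 2 (reflect across v@8): 12 holes -> [(2, 1), (2, 14), (5, 4), (5, 11), (8, 1), (8, 14), (23, 1), (23, 14), (26, 4), (26, 11), (29, 1), (29, 14)]
Holes: [(2, 1), (2, 14), (5, 4), (5, 11), (8, 1), (8, 14), (23, 1), (23, 14), (26, 4), (26, 11), (29, 1), (29, 14)]

Answer: no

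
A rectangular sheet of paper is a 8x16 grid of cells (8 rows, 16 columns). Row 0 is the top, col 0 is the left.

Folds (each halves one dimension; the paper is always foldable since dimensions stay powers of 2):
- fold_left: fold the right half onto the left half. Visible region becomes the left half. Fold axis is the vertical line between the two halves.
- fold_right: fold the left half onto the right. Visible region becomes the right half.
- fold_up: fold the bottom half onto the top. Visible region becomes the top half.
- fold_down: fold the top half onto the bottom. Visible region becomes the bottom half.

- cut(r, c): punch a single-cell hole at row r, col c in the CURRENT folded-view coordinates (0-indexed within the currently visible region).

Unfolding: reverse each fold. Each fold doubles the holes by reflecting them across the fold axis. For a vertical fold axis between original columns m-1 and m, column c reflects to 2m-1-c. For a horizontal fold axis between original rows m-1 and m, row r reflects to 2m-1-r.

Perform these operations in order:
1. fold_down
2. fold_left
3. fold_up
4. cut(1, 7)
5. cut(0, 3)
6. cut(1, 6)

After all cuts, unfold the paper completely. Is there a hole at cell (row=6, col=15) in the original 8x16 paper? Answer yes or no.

Answer: no

Derivation:
Op 1 fold_down: fold axis h@4; visible region now rows[4,8) x cols[0,16) = 4x16
Op 2 fold_left: fold axis v@8; visible region now rows[4,8) x cols[0,8) = 4x8
Op 3 fold_up: fold axis h@6; visible region now rows[4,6) x cols[0,8) = 2x8
Op 4 cut(1, 7): punch at orig (5,7); cuts so far [(5, 7)]; region rows[4,6) x cols[0,8) = 2x8
Op 5 cut(0, 3): punch at orig (4,3); cuts so far [(4, 3), (5, 7)]; region rows[4,6) x cols[0,8) = 2x8
Op 6 cut(1, 6): punch at orig (5,6); cuts so far [(4, 3), (5, 6), (5, 7)]; region rows[4,6) x cols[0,8) = 2x8
Unfold 1 (reflect across h@6): 6 holes -> [(4, 3), (5, 6), (5, 7), (6, 6), (6, 7), (7, 3)]
Unfold 2 (reflect across v@8): 12 holes -> [(4, 3), (4, 12), (5, 6), (5, 7), (5, 8), (5, 9), (6, 6), (6, 7), (6, 8), (6, 9), (7, 3), (7, 12)]
Unfold 3 (reflect across h@4): 24 holes -> [(0, 3), (0, 12), (1, 6), (1, 7), (1, 8), (1, 9), (2, 6), (2, 7), (2, 8), (2, 9), (3, 3), (3, 12), (4, 3), (4, 12), (5, 6), (5, 7), (5, 8), (5, 9), (6, 6), (6, 7), (6, 8), (6, 9), (7, 3), (7, 12)]
Holes: [(0, 3), (0, 12), (1, 6), (1, 7), (1, 8), (1, 9), (2, 6), (2, 7), (2, 8), (2, 9), (3, 3), (3, 12), (4, 3), (4, 12), (5, 6), (5, 7), (5, 8), (5, 9), (6, 6), (6, 7), (6, 8), (6, 9), (7, 3), (7, 12)]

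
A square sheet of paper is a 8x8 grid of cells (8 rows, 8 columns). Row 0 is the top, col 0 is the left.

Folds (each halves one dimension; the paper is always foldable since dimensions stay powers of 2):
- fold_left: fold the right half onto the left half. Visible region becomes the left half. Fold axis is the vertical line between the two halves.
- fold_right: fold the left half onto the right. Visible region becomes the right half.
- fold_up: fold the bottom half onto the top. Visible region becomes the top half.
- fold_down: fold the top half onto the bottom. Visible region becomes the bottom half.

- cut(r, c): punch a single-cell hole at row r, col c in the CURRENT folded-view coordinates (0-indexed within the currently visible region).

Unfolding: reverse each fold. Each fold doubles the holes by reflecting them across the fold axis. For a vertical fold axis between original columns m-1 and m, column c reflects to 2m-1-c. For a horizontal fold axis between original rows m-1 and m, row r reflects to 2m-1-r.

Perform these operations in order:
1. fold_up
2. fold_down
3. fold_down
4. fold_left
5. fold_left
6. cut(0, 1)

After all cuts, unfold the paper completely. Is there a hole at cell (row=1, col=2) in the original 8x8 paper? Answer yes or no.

Answer: yes

Derivation:
Op 1 fold_up: fold axis h@4; visible region now rows[0,4) x cols[0,8) = 4x8
Op 2 fold_down: fold axis h@2; visible region now rows[2,4) x cols[0,8) = 2x8
Op 3 fold_down: fold axis h@3; visible region now rows[3,4) x cols[0,8) = 1x8
Op 4 fold_left: fold axis v@4; visible region now rows[3,4) x cols[0,4) = 1x4
Op 5 fold_left: fold axis v@2; visible region now rows[3,4) x cols[0,2) = 1x2
Op 6 cut(0, 1): punch at orig (3,1); cuts so far [(3, 1)]; region rows[3,4) x cols[0,2) = 1x2
Unfold 1 (reflect across v@2): 2 holes -> [(3, 1), (3, 2)]
Unfold 2 (reflect across v@4): 4 holes -> [(3, 1), (3, 2), (3, 5), (3, 6)]
Unfold 3 (reflect across h@3): 8 holes -> [(2, 1), (2, 2), (2, 5), (2, 6), (3, 1), (3, 2), (3, 5), (3, 6)]
Unfold 4 (reflect across h@2): 16 holes -> [(0, 1), (0, 2), (0, 5), (0, 6), (1, 1), (1, 2), (1, 5), (1, 6), (2, 1), (2, 2), (2, 5), (2, 6), (3, 1), (3, 2), (3, 5), (3, 6)]
Unfold 5 (reflect across h@4): 32 holes -> [(0, 1), (0, 2), (0, 5), (0, 6), (1, 1), (1, 2), (1, 5), (1, 6), (2, 1), (2, 2), (2, 5), (2, 6), (3, 1), (3, 2), (3, 5), (3, 6), (4, 1), (4, 2), (4, 5), (4, 6), (5, 1), (5, 2), (5, 5), (5, 6), (6, 1), (6, 2), (6, 5), (6, 6), (7, 1), (7, 2), (7, 5), (7, 6)]
Holes: [(0, 1), (0, 2), (0, 5), (0, 6), (1, 1), (1, 2), (1, 5), (1, 6), (2, 1), (2, 2), (2, 5), (2, 6), (3, 1), (3, 2), (3, 5), (3, 6), (4, 1), (4, 2), (4, 5), (4, 6), (5, 1), (5, 2), (5, 5), (5, 6), (6, 1), (6, 2), (6, 5), (6, 6), (7, 1), (7, 2), (7, 5), (7, 6)]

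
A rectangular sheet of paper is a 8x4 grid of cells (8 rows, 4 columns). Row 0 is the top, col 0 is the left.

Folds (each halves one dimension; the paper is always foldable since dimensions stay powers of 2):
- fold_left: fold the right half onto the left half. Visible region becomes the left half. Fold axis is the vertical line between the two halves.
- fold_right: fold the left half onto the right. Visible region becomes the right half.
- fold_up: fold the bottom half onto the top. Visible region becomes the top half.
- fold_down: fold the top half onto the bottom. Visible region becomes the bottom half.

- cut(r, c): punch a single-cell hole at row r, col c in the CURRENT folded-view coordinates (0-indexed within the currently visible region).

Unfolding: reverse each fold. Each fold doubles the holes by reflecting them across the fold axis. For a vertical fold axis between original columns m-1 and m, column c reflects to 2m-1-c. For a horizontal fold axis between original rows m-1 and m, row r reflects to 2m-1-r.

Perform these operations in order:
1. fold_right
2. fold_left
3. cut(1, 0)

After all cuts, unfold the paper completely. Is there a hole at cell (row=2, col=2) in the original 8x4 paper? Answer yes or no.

Answer: no

Derivation:
Op 1 fold_right: fold axis v@2; visible region now rows[0,8) x cols[2,4) = 8x2
Op 2 fold_left: fold axis v@3; visible region now rows[0,8) x cols[2,3) = 8x1
Op 3 cut(1, 0): punch at orig (1,2); cuts so far [(1, 2)]; region rows[0,8) x cols[2,3) = 8x1
Unfold 1 (reflect across v@3): 2 holes -> [(1, 2), (1, 3)]
Unfold 2 (reflect across v@2): 4 holes -> [(1, 0), (1, 1), (1, 2), (1, 3)]
Holes: [(1, 0), (1, 1), (1, 2), (1, 3)]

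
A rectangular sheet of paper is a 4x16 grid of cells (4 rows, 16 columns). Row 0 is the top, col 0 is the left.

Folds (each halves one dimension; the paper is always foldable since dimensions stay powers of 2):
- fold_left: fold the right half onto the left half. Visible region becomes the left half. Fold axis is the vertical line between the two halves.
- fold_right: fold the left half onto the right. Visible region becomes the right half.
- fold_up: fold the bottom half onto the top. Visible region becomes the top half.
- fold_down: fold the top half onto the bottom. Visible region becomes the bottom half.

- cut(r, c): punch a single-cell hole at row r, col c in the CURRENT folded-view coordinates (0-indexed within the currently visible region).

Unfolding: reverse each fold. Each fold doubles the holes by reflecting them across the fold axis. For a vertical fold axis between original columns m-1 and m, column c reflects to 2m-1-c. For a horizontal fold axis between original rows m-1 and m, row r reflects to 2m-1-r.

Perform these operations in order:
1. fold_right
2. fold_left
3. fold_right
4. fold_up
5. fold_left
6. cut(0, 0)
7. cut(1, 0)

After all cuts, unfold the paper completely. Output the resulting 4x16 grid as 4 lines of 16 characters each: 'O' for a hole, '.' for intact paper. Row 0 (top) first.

Answer: OOOOOOOOOOOOOOOO
OOOOOOOOOOOOOOOO
OOOOOOOOOOOOOOOO
OOOOOOOOOOOOOOOO

Derivation:
Op 1 fold_right: fold axis v@8; visible region now rows[0,4) x cols[8,16) = 4x8
Op 2 fold_left: fold axis v@12; visible region now rows[0,4) x cols[8,12) = 4x4
Op 3 fold_right: fold axis v@10; visible region now rows[0,4) x cols[10,12) = 4x2
Op 4 fold_up: fold axis h@2; visible region now rows[0,2) x cols[10,12) = 2x2
Op 5 fold_left: fold axis v@11; visible region now rows[0,2) x cols[10,11) = 2x1
Op 6 cut(0, 0): punch at orig (0,10); cuts so far [(0, 10)]; region rows[0,2) x cols[10,11) = 2x1
Op 7 cut(1, 0): punch at orig (1,10); cuts so far [(0, 10), (1, 10)]; region rows[0,2) x cols[10,11) = 2x1
Unfold 1 (reflect across v@11): 4 holes -> [(0, 10), (0, 11), (1, 10), (1, 11)]
Unfold 2 (reflect across h@2): 8 holes -> [(0, 10), (0, 11), (1, 10), (1, 11), (2, 10), (2, 11), (3, 10), (3, 11)]
Unfold 3 (reflect across v@10): 16 holes -> [(0, 8), (0, 9), (0, 10), (0, 11), (1, 8), (1, 9), (1, 10), (1, 11), (2, 8), (2, 9), (2, 10), (2, 11), (3, 8), (3, 9), (3, 10), (3, 11)]
Unfold 4 (reflect across v@12): 32 holes -> [(0, 8), (0, 9), (0, 10), (0, 11), (0, 12), (0, 13), (0, 14), (0, 15), (1, 8), (1, 9), (1, 10), (1, 11), (1, 12), (1, 13), (1, 14), (1, 15), (2, 8), (2, 9), (2, 10), (2, 11), (2, 12), (2, 13), (2, 14), (2, 15), (3, 8), (3, 9), (3, 10), (3, 11), (3, 12), (3, 13), (3, 14), (3, 15)]
Unfold 5 (reflect across v@8): 64 holes -> [(0, 0), (0, 1), (0, 2), (0, 3), (0, 4), (0, 5), (0, 6), (0, 7), (0, 8), (0, 9), (0, 10), (0, 11), (0, 12), (0, 13), (0, 14), (0, 15), (1, 0), (1, 1), (1, 2), (1, 3), (1, 4), (1, 5), (1, 6), (1, 7), (1, 8), (1, 9), (1, 10), (1, 11), (1, 12), (1, 13), (1, 14), (1, 15), (2, 0), (2, 1), (2, 2), (2, 3), (2, 4), (2, 5), (2, 6), (2, 7), (2, 8), (2, 9), (2, 10), (2, 11), (2, 12), (2, 13), (2, 14), (2, 15), (3, 0), (3, 1), (3, 2), (3, 3), (3, 4), (3, 5), (3, 6), (3, 7), (3, 8), (3, 9), (3, 10), (3, 11), (3, 12), (3, 13), (3, 14), (3, 15)]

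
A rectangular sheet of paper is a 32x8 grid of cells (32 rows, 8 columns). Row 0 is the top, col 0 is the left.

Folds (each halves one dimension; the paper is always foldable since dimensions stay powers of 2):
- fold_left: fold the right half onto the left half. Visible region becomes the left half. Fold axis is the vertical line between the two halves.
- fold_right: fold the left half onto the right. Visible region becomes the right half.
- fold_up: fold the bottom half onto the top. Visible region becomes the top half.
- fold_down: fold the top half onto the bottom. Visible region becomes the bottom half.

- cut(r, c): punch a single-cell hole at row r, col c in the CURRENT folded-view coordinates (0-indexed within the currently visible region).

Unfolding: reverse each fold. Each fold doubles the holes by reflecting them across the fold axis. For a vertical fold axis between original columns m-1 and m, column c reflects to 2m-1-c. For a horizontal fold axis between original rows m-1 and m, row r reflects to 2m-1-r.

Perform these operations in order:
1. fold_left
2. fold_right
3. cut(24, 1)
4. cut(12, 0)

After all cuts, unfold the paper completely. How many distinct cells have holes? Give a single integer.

Answer: 8

Derivation:
Op 1 fold_left: fold axis v@4; visible region now rows[0,32) x cols[0,4) = 32x4
Op 2 fold_right: fold axis v@2; visible region now rows[0,32) x cols[2,4) = 32x2
Op 3 cut(24, 1): punch at orig (24,3); cuts so far [(24, 3)]; region rows[0,32) x cols[2,4) = 32x2
Op 4 cut(12, 0): punch at orig (12,2); cuts so far [(12, 2), (24, 3)]; region rows[0,32) x cols[2,4) = 32x2
Unfold 1 (reflect across v@2): 4 holes -> [(12, 1), (12, 2), (24, 0), (24, 3)]
Unfold 2 (reflect across v@4): 8 holes -> [(12, 1), (12, 2), (12, 5), (12, 6), (24, 0), (24, 3), (24, 4), (24, 7)]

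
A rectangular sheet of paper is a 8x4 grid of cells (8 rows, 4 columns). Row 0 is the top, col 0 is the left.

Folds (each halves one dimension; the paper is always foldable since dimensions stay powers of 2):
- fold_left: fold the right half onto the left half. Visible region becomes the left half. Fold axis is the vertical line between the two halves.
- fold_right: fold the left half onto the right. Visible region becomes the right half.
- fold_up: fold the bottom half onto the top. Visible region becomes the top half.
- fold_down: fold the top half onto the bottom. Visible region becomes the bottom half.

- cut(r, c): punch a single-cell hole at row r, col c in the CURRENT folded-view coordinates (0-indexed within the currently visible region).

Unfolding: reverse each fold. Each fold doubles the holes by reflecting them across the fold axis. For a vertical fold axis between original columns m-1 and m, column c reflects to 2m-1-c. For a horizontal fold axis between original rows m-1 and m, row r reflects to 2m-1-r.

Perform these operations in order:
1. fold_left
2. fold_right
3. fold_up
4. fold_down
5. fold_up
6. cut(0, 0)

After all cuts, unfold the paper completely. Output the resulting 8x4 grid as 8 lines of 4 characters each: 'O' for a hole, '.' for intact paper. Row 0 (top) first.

Op 1 fold_left: fold axis v@2; visible region now rows[0,8) x cols[0,2) = 8x2
Op 2 fold_right: fold axis v@1; visible region now rows[0,8) x cols[1,2) = 8x1
Op 3 fold_up: fold axis h@4; visible region now rows[0,4) x cols[1,2) = 4x1
Op 4 fold_down: fold axis h@2; visible region now rows[2,4) x cols[1,2) = 2x1
Op 5 fold_up: fold axis h@3; visible region now rows[2,3) x cols[1,2) = 1x1
Op 6 cut(0, 0): punch at orig (2,1); cuts so far [(2, 1)]; region rows[2,3) x cols[1,2) = 1x1
Unfold 1 (reflect across h@3): 2 holes -> [(2, 1), (3, 1)]
Unfold 2 (reflect across h@2): 4 holes -> [(0, 1), (1, 1), (2, 1), (3, 1)]
Unfold 3 (reflect across h@4): 8 holes -> [(0, 1), (1, 1), (2, 1), (3, 1), (4, 1), (5, 1), (6, 1), (7, 1)]
Unfold 4 (reflect across v@1): 16 holes -> [(0, 0), (0, 1), (1, 0), (1, 1), (2, 0), (2, 1), (3, 0), (3, 1), (4, 0), (4, 1), (5, 0), (5, 1), (6, 0), (6, 1), (7, 0), (7, 1)]
Unfold 5 (reflect across v@2): 32 holes -> [(0, 0), (0, 1), (0, 2), (0, 3), (1, 0), (1, 1), (1, 2), (1, 3), (2, 0), (2, 1), (2, 2), (2, 3), (3, 0), (3, 1), (3, 2), (3, 3), (4, 0), (4, 1), (4, 2), (4, 3), (5, 0), (5, 1), (5, 2), (5, 3), (6, 0), (6, 1), (6, 2), (6, 3), (7, 0), (7, 1), (7, 2), (7, 3)]

Answer: OOOO
OOOO
OOOO
OOOO
OOOO
OOOO
OOOO
OOOO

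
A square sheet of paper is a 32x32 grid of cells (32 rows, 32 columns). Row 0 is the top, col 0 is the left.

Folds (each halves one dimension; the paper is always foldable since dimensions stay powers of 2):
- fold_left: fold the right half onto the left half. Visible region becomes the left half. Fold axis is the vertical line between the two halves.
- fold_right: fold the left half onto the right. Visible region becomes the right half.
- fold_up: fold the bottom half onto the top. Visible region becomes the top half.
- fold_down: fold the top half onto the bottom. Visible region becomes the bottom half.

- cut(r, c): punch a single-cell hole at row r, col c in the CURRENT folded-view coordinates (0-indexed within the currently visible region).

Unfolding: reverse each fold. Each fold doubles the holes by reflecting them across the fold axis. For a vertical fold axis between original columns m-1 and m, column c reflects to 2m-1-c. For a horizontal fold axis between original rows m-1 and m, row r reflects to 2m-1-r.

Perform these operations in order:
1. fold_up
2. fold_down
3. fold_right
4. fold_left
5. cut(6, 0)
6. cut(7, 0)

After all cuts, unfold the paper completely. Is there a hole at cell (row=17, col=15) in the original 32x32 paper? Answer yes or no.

Answer: yes

Derivation:
Op 1 fold_up: fold axis h@16; visible region now rows[0,16) x cols[0,32) = 16x32
Op 2 fold_down: fold axis h@8; visible region now rows[8,16) x cols[0,32) = 8x32
Op 3 fold_right: fold axis v@16; visible region now rows[8,16) x cols[16,32) = 8x16
Op 4 fold_left: fold axis v@24; visible region now rows[8,16) x cols[16,24) = 8x8
Op 5 cut(6, 0): punch at orig (14,16); cuts so far [(14, 16)]; region rows[8,16) x cols[16,24) = 8x8
Op 6 cut(7, 0): punch at orig (15,16); cuts so far [(14, 16), (15, 16)]; region rows[8,16) x cols[16,24) = 8x8
Unfold 1 (reflect across v@24): 4 holes -> [(14, 16), (14, 31), (15, 16), (15, 31)]
Unfold 2 (reflect across v@16): 8 holes -> [(14, 0), (14, 15), (14, 16), (14, 31), (15, 0), (15, 15), (15, 16), (15, 31)]
Unfold 3 (reflect across h@8): 16 holes -> [(0, 0), (0, 15), (0, 16), (0, 31), (1, 0), (1, 15), (1, 16), (1, 31), (14, 0), (14, 15), (14, 16), (14, 31), (15, 0), (15, 15), (15, 16), (15, 31)]
Unfold 4 (reflect across h@16): 32 holes -> [(0, 0), (0, 15), (0, 16), (0, 31), (1, 0), (1, 15), (1, 16), (1, 31), (14, 0), (14, 15), (14, 16), (14, 31), (15, 0), (15, 15), (15, 16), (15, 31), (16, 0), (16, 15), (16, 16), (16, 31), (17, 0), (17, 15), (17, 16), (17, 31), (30, 0), (30, 15), (30, 16), (30, 31), (31, 0), (31, 15), (31, 16), (31, 31)]
Holes: [(0, 0), (0, 15), (0, 16), (0, 31), (1, 0), (1, 15), (1, 16), (1, 31), (14, 0), (14, 15), (14, 16), (14, 31), (15, 0), (15, 15), (15, 16), (15, 31), (16, 0), (16, 15), (16, 16), (16, 31), (17, 0), (17, 15), (17, 16), (17, 31), (30, 0), (30, 15), (30, 16), (30, 31), (31, 0), (31, 15), (31, 16), (31, 31)]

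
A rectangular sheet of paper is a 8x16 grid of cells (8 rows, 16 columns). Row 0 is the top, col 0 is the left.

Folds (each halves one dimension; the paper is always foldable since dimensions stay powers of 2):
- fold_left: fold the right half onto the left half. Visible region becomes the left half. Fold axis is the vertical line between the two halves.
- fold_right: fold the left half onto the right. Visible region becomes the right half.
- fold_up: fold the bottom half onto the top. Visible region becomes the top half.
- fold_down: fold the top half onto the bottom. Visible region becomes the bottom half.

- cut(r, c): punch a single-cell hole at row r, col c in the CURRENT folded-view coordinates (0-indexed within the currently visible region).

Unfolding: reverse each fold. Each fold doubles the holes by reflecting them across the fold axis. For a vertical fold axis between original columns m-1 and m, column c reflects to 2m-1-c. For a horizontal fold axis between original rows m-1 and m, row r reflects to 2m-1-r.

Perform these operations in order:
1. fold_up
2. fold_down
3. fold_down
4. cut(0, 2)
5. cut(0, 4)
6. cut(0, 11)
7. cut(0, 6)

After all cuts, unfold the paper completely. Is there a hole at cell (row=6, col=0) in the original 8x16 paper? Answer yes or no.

Op 1 fold_up: fold axis h@4; visible region now rows[0,4) x cols[0,16) = 4x16
Op 2 fold_down: fold axis h@2; visible region now rows[2,4) x cols[0,16) = 2x16
Op 3 fold_down: fold axis h@3; visible region now rows[3,4) x cols[0,16) = 1x16
Op 4 cut(0, 2): punch at orig (3,2); cuts so far [(3, 2)]; region rows[3,4) x cols[0,16) = 1x16
Op 5 cut(0, 4): punch at orig (3,4); cuts so far [(3, 2), (3, 4)]; region rows[3,4) x cols[0,16) = 1x16
Op 6 cut(0, 11): punch at orig (3,11); cuts so far [(3, 2), (3, 4), (3, 11)]; region rows[3,4) x cols[0,16) = 1x16
Op 7 cut(0, 6): punch at orig (3,6); cuts so far [(3, 2), (3, 4), (3, 6), (3, 11)]; region rows[3,4) x cols[0,16) = 1x16
Unfold 1 (reflect across h@3): 8 holes -> [(2, 2), (2, 4), (2, 6), (2, 11), (3, 2), (3, 4), (3, 6), (3, 11)]
Unfold 2 (reflect across h@2): 16 holes -> [(0, 2), (0, 4), (0, 6), (0, 11), (1, 2), (1, 4), (1, 6), (1, 11), (2, 2), (2, 4), (2, 6), (2, 11), (3, 2), (3, 4), (3, 6), (3, 11)]
Unfold 3 (reflect across h@4): 32 holes -> [(0, 2), (0, 4), (0, 6), (0, 11), (1, 2), (1, 4), (1, 6), (1, 11), (2, 2), (2, 4), (2, 6), (2, 11), (3, 2), (3, 4), (3, 6), (3, 11), (4, 2), (4, 4), (4, 6), (4, 11), (5, 2), (5, 4), (5, 6), (5, 11), (6, 2), (6, 4), (6, 6), (6, 11), (7, 2), (7, 4), (7, 6), (7, 11)]
Holes: [(0, 2), (0, 4), (0, 6), (0, 11), (1, 2), (1, 4), (1, 6), (1, 11), (2, 2), (2, 4), (2, 6), (2, 11), (3, 2), (3, 4), (3, 6), (3, 11), (4, 2), (4, 4), (4, 6), (4, 11), (5, 2), (5, 4), (5, 6), (5, 11), (6, 2), (6, 4), (6, 6), (6, 11), (7, 2), (7, 4), (7, 6), (7, 11)]

Answer: no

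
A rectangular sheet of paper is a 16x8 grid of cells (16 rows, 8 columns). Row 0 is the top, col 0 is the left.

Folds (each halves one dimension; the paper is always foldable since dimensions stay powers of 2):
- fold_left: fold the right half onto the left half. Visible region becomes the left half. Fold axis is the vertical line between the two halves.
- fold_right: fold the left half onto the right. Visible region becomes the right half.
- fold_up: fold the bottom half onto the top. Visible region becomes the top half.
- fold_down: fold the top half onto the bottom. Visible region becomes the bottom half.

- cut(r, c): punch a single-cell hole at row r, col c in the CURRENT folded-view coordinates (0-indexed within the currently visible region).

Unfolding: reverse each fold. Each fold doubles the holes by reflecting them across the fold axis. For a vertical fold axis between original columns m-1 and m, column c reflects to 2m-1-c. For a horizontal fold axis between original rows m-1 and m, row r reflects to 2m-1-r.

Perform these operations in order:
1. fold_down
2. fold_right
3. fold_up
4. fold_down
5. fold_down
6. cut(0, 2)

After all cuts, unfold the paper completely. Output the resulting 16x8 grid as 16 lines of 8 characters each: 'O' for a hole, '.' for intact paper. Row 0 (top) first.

Answer: .O....O.
.O....O.
.O....O.
.O....O.
.O....O.
.O....O.
.O....O.
.O....O.
.O....O.
.O....O.
.O....O.
.O....O.
.O....O.
.O....O.
.O....O.
.O....O.

Derivation:
Op 1 fold_down: fold axis h@8; visible region now rows[8,16) x cols[0,8) = 8x8
Op 2 fold_right: fold axis v@4; visible region now rows[8,16) x cols[4,8) = 8x4
Op 3 fold_up: fold axis h@12; visible region now rows[8,12) x cols[4,8) = 4x4
Op 4 fold_down: fold axis h@10; visible region now rows[10,12) x cols[4,8) = 2x4
Op 5 fold_down: fold axis h@11; visible region now rows[11,12) x cols[4,8) = 1x4
Op 6 cut(0, 2): punch at orig (11,6); cuts so far [(11, 6)]; region rows[11,12) x cols[4,8) = 1x4
Unfold 1 (reflect across h@11): 2 holes -> [(10, 6), (11, 6)]
Unfold 2 (reflect across h@10): 4 holes -> [(8, 6), (9, 6), (10, 6), (11, 6)]
Unfold 3 (reflect across h@12): 8 holes -> [(8, 6), (9, 6), (10, 6), (11, 6), (12, 6), (13, 6), (14, 6), (15, 6)]
Unfold 4 (reflect across v@4): 16 holes -> [(8, 1), (8, 6), (9, 1), (9, 6), (10, 1), (10, 6), (11, 1), (11, 6), (12, 1), (12, 6), (13, 1), (13, 6), (14, 1), (14, 6), (15, 1), (15, 6)]
Unfold 5 (reflect across h@8): 32 holes -> [(0, 1), (0, 6), (1, 1), (1, 6), (2, 1), (2, 6), (3, 1), (3, 6), (4, 1), (4, 6), (5, 1), (5, 6), (6, 1), (6, 6), (7, 1), (7, 6), (8, 1), (8, 6), (9, 1), (9, 6), (10, 1), (10, 6), (11, 1), (11, 6), (12, 1), (12, 6), (13, 1), (13, 6), (14, 1), (14, 6), (15, 1), (15, 6)]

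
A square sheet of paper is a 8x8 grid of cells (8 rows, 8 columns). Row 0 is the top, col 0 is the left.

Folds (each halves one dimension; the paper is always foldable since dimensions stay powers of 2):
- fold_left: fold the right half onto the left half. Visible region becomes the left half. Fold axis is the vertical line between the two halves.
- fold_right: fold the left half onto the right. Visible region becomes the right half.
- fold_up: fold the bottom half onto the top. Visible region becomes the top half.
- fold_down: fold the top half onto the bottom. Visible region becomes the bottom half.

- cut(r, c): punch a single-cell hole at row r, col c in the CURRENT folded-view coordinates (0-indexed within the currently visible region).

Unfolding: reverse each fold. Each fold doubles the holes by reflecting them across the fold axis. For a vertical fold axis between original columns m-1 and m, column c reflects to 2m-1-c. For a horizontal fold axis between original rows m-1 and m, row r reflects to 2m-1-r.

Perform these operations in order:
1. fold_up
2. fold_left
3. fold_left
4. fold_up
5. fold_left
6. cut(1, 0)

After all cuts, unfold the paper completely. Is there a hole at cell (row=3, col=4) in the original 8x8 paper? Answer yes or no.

Answer: no

Derivation:
Op 1 fold_up: fold axis h@4; visible region now rows[0,4) x cols[0,8) = 4x8
Op 2 fold_left: fold axis v@4; visible region now rows[0,4) x cols[0,4) = 4x4
Op 3 fold_left: fold axis v@2; visible region now rows[0,4) x cols[0,2) = 4x2
Op 4 fold_up: fold axis h@2; visible region now rows[0,2) x cols[0,2) = 2x2
Op 5 fold_left: fold axis v@1; visible region now rows[0,2) x cols[0,1) = 2x1
Op 6 cut(1, 0): punch at orig (1,0); cuts so far [(1, 0)]; region rows[0,2) x cols[0,1) = 2x1
Unfold 1 (reflect across v@1): 2 holes -> [(1, 0), (1, 1)]
Unfold 2 (reflect across h@2): 4 holes -> [(1, 0), (1, 1), (2, 0), (2, 1)]
Unfold 3 (reflect across v@2): 8 holes -> [(1, 0), (1, 1), (1, 2), (1, 3), (2, 0), (2, 1), (2, 2), (2, 3)]
Unfold 4 (reflect across v@4): 16 holes -> [(1, 0), (1, 1), (1, 2), (1, 3), (1, 4), (1, 5), (1, 6), (1, 7), (2, 0), (2, 1), (2, 2), (2, 3), (2, 4), (2, 5), (2, 6), (2, 7)]
Unfold 5 (reflect across h@4): 32 holes -> [(1, 0), (1, 1), (1, 2), (1, 3), (1, 4), (1, 5), (1, 6), (1, 7), (2, 0), (2, 1), (2, 2), (2, 3), (2, 4), (2, 5), (2, 6), (2, 7), (5, 0), (5, 1), (5, 2), (5, 3), (5, 4), (5, 5), (5, 6), (5, 7), (6, 0), (6, 1), (6, 2), (6, 3), (6, 4), (6, 5), (6, 6), (6, 7)]
Holes: [(1, 0), (1, 1), (1, 2), (1, 3), (1, 4), (1, 5), (1, 6), (1, 7), (2, 0), (2, 1), (2, 2), (2, 3), (2, 4), (2, 5), (2, 6), (2, 7), (5, 0), (5, 1), (5, 2), (5, 3), (5, 4), (5, 5), (5, 6), (5, 7), (6, 0), (6, 1), (6, 2), (6, 3), (6, 4), (6, 5), (6, 6), (6, 7)]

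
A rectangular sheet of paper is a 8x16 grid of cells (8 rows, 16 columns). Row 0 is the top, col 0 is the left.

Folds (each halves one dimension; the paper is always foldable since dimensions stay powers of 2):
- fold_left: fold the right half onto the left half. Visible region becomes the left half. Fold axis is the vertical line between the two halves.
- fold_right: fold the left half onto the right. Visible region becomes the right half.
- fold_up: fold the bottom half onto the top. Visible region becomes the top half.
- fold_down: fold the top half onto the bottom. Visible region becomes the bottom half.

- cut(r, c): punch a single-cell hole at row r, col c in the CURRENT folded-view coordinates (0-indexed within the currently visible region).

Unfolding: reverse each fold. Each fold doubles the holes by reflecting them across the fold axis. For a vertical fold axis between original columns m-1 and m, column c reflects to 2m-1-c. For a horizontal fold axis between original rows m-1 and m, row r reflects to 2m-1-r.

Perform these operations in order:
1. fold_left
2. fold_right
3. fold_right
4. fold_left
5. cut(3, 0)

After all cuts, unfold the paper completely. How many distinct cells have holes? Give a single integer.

Op 1 fold_left: fold axis v@8; visible region now rows[0,8) x cols[0,8) = 8x8
Op 2 fold_right: fold axis v@4; visible region now rows[0,8) x cols[4,8) = 8x4
Op 3 fold_right: fold axis v@6; visible region now rows[0,8) x cols[6,8) = 8x2
Op 4 fold_left: fold axis v@7; visible region now rows[0,8) x cols[6,7) = 8x1
Op 5 cut(3, 0): punch at orig (3,6); cuts so far [(3, 6)]; region rows[0,8) x cols[6,7) = 8x1
Unfold 1 (reflect across v@7): 2 holes -> [(3, 6), (3, 7)]
Unfold 2 (reflect across v@6): 4 holes -> [(3, 4), (3, 5), (3, 6), (3, 7)]
Unfold 3 (reflect across v@4): 8 holes -> [(3, 0), (3, 1), (3, 2), (3, 3), (3, 4), (3, 5), (3, 6), (3, 7)]
Unfold 4 (reflect across v@8): 16 holes -> [(3, 0), (3, 1), (3, 2), (3, 3), (3, 4), (3, 5), (3, 6), (3, 7), (3, 8), (3, 9), (3, 10), (3, 11), (3, 12), (3, 13), (3, 14), (3, 15)]

Answer: 16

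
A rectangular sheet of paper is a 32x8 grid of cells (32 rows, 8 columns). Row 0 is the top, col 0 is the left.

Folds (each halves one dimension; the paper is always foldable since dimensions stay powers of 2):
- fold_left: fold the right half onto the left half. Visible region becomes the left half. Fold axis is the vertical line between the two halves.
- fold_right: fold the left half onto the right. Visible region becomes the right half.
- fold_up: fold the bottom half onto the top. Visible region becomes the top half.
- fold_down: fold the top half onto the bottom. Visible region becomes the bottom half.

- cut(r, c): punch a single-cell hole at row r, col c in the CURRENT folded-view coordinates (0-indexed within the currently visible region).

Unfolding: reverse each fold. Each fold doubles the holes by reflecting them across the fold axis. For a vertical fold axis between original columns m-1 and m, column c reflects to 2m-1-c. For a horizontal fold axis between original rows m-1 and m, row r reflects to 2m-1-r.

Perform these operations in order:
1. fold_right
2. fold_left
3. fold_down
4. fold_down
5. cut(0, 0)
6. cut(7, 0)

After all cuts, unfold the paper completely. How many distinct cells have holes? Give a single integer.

Answer: 32

Derivation:
Op 1 fold_right: fold axis v@4; visible region now rows[0,32) x cols[4,8) = 32x4
Op 2 fold_left: fold axis v@6; visible region now rows[0,32) x cols[4,6) = 32x2
Op 3 fold_down: fold axis h@16; visible region now rows[16,32) x cols[4,6) = 16x2
Op 4 fold_down: fold axis h@24; visible region now rows[24,32) x cols[4,6) = 8x2
Op 5 cut(0, 0): punch at orig (24,4); cuts so far [(24, 4)]; region rows[24,32) x cols[4,6) = 8x2
Op 6 cut(7, 0): punch at orig (31,4); cuts so far [(24, 4), (31, 4)]; region rows[24,32) x cols[4,6) = 8x2
Unfold 1 (reflect across h@24): 4 holes -> [(16, 4), (23, 4), (24, 4), (31, 4)]
Unfold 2 (reflect across h@16): 8 holes -> [(0, 4), (7, 4), (8, 4), (15, 4), (16, 4), (23, 4), (24, 4), (31, 4)]
Unfold 3 (reflect across v@6): 16 holes -> [(0, 4), (0, 7), (7, 4), (7, 7), (8, 4), (8, 7), (15, 4), (15, 7), (16, 4), (16, 7), (23, 4), (23, 7), (24, 4), (24, 7), (31, 4), (31, 7)]
Unfold 4 (reflect across v@4): 32 holes -> [(0, 0), (0, 3), (0, 4), (0, 7), (7, 0), (7, 3), (7, 4), (7, 7), (8, 0), (8, 3), (8, 4), (8, 7), (15, 0), (15, 3), (15, 4), (15, 7), (16, 0), (16, 3), (16, 4), (16, 7), (23, 0), (23, 3), (23, 4), (23, 7), (24, 0), (24, 3), (24, 4), (24, 7), (31, 0), (31, 3), (31, 4), (31, 7)]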